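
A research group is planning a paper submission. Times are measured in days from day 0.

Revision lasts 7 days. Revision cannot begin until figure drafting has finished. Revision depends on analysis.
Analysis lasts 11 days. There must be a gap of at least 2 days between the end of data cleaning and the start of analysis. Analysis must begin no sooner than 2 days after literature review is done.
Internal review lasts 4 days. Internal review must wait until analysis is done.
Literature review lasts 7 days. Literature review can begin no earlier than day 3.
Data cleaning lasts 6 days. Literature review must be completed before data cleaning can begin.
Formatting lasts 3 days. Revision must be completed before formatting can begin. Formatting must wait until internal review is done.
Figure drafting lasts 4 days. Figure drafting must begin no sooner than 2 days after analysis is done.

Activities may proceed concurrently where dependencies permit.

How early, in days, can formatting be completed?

Literature review cannot begin until its own release at day 3. It runs from day 3 to 3 + 7 = day 10.
Data cleaning waits on literature review (finishes day 10), so it starts at day 10 and finishes at 10 + 6 = day 16.
Analysis has to wait for data cleaning (finishes day 16, plus 2-day gap → day 18); literature review (finishes day 10, plus 2-day gap → day 12). The latest of these is day 18, so analysis runs day 18 to 18 + 11 = day 29.
Internal review waits on analysis (finishes day 29), so it starts at day 29 and finishes at 29 + 4 = day 33.
Figure drafting cannot begin until analysis (finishes day 29, plus 2-day gap → day 31). It runs from day 31 to 31 + 4 = day 35.
Revision cannot start until figure drafting (finishes day 35); analysis (finishes day 29). The controlling bound is day 35, so revision finishes at 35 + 7 = day 42.
Formatting needs all of revision (finishes day 42); internal review (finishes day 33). That puts its earliest start at day 42; it finishes at 42 + 3 = day 45.

45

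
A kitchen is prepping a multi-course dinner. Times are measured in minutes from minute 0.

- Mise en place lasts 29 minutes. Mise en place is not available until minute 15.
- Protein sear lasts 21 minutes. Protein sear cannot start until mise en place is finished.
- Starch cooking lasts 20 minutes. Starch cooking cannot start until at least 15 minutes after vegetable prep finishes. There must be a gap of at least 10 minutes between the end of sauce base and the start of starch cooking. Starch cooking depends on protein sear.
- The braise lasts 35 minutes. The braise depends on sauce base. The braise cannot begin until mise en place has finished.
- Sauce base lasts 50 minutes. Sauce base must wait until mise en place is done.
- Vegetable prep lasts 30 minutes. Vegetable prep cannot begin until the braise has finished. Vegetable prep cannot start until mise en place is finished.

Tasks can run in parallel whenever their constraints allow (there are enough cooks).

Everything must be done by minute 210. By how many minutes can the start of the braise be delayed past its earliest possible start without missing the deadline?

Mise en place waits on its own release at minute 15, so it starts at minute 15 and finishes at 15 + 29 = minute 44.
Sauce base waits on mise en place (finishes minute 44), so it starts at minute 44 and finishes at 44 + 50 = minute 94.
The braise cannot start until sauce base (finishes minute 94); mise en place (finishes minute 44). The controlling bound is minute 94, so the braise finishes at 94 + 35 = minute 129.

Working backward from the deadline:
Starch cooking must finish by minute 210; it takes 20 minutes, so it must start by 210 − 20 = minute 190.
Vegetable prep must finish before starch cooking (must start by minute 190, minus 15-minute gap → minute 175). With a 30-minute duration, vegetable prep must start by 175 − 30 = minute 145.
The braise must finish before vegetable prep (must start by minute 145). With a 35-minute duration, the braise must start by 145 − 35 = minute 110.
So the braise can start as early as minute 94 and as late as minute 110, giving 110 − 94 = 16 minutes of slack.

16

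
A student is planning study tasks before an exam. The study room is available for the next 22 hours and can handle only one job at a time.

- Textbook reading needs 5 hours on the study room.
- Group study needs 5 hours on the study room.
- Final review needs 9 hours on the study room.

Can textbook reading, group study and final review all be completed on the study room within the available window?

Yes

Running back to back, the jobs need 5 + 5 + 9 = 19 hours on the study room.
Since 19 ≤ 22, they fit within the window.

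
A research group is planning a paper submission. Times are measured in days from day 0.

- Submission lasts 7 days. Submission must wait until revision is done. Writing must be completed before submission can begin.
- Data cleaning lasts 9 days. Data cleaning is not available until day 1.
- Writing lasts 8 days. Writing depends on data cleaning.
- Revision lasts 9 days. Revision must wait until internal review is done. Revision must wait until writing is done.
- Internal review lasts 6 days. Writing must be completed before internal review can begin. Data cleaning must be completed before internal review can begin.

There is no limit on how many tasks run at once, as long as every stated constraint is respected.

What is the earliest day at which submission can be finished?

Data cleaning cannot begin until its own release at day 1. It runs from day 1 to 1 + 9 = day 10.
After data cleaning (finishes day 10), writing can start at day 10 and finishes at day 18.
For internal review: writing (finishes day 18); data cleaning (finishes day 10). Taking the maximum gives a start of day 18, and it finishes at 18 + 6 = day 24.
Revision has to wait for internal review (finishes day 24); writing (finishes day 18). The latest of these is day 24, so revision runs day 24 to 24 + 9 = day 33.
Submission has to wait for revision (finishes day 33); writing (finishes day 18). The latest of these is day 33, so submission runs day 33 to 33 + 7 = day 40.

40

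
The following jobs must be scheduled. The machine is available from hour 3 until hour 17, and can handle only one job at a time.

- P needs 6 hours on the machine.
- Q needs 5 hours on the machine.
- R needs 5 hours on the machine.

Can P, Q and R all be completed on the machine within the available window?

The machine window is 17 − 3 = 14 hours.
Running back to back, the jobs need 6 + 5 + 5 = 16 hours on the machine.
Since 16 > 14, they cannot all fit.

No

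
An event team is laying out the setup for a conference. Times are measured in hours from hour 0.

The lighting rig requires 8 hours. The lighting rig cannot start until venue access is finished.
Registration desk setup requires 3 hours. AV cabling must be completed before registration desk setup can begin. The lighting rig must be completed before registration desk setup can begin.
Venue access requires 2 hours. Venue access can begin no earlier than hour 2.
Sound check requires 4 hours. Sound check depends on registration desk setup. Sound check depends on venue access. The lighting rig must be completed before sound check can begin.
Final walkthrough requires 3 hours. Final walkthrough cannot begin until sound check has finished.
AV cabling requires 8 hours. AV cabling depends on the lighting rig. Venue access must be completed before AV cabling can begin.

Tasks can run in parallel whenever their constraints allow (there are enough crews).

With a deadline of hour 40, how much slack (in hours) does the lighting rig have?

10

Venue access waits on its own release at hour 2, so it starts at hour 2 and finishes at 2 + 2 = hour 4.
The lighting rig waits on venue access (finishes hour 4), so it starts at hour 4 and finishes at 4 + 8 = hour 12.

Working backward from the deadline:
Final walkthrough has no dependents, so it just needs to finish by hour 40. Starting by 40 − 3 = hour 37 achieves that.
Sound check has to be done before final walkthrough (must start by hour 37). That means finishing by hour 37, i.e. starting by 37 − 4 = hour 33.
Registration desk setup has to be done before sound check (must start by hour 33). That means finishing by hour 33, i.e. starting by 33 − 3 = hour 30.
Since registration desk setup (must start by hour 30) depends on it, AV cabling must finish by hour 30. Backing off its 8-hour duration gives a latest start of hour 22.
For the lighting rig: AV cabling (must start by hour 22); registration desk setup (must start by hour 30); sound check (must start by hour 33). The most restrictive is hour 22; with an 8-hour duration, the lighting rig must start by hour 14.
So the lighting rig can start as early as hour 4 and as late as hour 14, giving 14 − 4 = 10 hours of slack.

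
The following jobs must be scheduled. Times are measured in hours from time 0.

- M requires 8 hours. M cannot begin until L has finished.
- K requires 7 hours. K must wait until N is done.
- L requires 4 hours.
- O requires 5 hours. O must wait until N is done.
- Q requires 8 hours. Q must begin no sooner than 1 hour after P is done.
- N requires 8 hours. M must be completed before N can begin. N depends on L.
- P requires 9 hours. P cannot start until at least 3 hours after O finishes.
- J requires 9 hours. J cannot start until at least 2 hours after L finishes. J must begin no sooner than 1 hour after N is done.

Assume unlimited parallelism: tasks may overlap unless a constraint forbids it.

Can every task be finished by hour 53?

Nothing blocks L, so it runs from hour 0 to hour 4.
M waits on L (finishes hour 4), so it starts at hour 4 and finishes at 4 + 8 = hour 12.
N cannot start until M (finishes hour 12); L (finishes hour 4). The controlling bound is hour 12, so N finishes at 12 + 8 = hour 20.
O waits on N (finishes hour 20), so it starts at hour 20 and finishes at 20 + 5 = hour 25.
P cannot begin until O (finishes hour 25, plus 3-hour gap → hour 28). It runs from hour 28 to 28 + 9 = hour 37.
Q waits on P (finishes hour 37, plus 1-hour gap → hour 38), so it starts at hour 38 and finishes at 38 + 8 = hour 46.
K waits on N (finishes hour 20), so it starts at hour 20 and finishes at 20 + 7 = hour 27.
J has to wait for L (finishes hour 4, plus 2-hour gap → hour 6); N (finishes hour 20, plus 1-hour gap → hour 21). The latest of these is hour 21, so J runs hour 21 to 21 + 9 = hour 30.
Every task is finished by hour 46, which is no later than the deadline of 53, so the schedule is feasible.

Yes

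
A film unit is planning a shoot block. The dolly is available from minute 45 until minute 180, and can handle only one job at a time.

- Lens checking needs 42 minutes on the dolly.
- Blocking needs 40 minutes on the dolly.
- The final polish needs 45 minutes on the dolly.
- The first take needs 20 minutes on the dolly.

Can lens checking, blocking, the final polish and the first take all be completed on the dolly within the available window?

No

The dolly window is 180 − 45 = 135 minutes.
Running back to back, the jobs need 42 + 40 + 45 + 20 = 147 minutes on the dolly.
Since 147 > 135, they cannot all fit.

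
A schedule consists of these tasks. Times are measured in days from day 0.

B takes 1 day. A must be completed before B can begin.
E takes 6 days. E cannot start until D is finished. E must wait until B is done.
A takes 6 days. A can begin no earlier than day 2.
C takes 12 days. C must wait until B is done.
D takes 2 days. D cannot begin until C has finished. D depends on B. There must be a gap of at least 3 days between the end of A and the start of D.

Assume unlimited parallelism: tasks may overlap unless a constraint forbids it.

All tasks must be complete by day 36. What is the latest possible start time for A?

9

E has no dependents, so it just needs to finish by day 36. Starting by 36 − 6 = day 30 achieves that.
D feeds into E (must start by day 30); so D must finish by day 30 and therefore start by day 28.
C has to be done before D (must start by day 28). That means finishing by day 28, i.e. starting by 28 − 12 = day 16.
For B: C (must start by day 16); D (must start by day 28); E (must start by day 30). The most restrictive is day 16; with a 1-day duration, B must start by day 15.
A feeds B (must start by day 15); D (must start by day 28, minus 3-day gap → day 25). Taking the minimum, A must finish by day 15 and start by 15 − 6 = day 9.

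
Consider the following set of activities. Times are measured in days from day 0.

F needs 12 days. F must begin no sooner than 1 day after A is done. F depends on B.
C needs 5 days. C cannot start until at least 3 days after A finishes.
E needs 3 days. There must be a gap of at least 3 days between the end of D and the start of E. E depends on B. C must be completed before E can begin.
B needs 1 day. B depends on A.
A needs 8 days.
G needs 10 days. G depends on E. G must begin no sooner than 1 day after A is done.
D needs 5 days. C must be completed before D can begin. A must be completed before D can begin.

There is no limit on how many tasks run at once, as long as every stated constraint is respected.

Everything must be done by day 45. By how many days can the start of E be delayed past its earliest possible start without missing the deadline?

8

Nothing blocks A, so it runs from day 0 to day 8.
C waits on A (finishes day 8, plus 3-day gap → day 11), so it starts at day 11 and finishes at 11 + 5 = day 16.
D has to wait for C (finishes day 16); A (finishes day 8). The latest of these is day 16, so D runs day 16 to 16 + 5 = day 21.
After A (finishes day 8), B can start at day 8 and finishes at day 9.
E has to wait for D (finishes day 21, plus 3-day gap → day 24); B (finishes day 9); C (finishes day 16). The latest of these is day 24, so E runs day 24 to 24 + 3 = day 27.

Working backward from the deadline:
Nothing follows G; the deadline of day 45 is its only limit. It must start by 45 − 10 = day 35.
E has to be done before G (must start by day 35). That means finishing by day 35, i.e. starting by 35 − 3 = day 32.
So E can start as early as day 24 and as late as day 32, giving 32 − 24 = 8 days of slack.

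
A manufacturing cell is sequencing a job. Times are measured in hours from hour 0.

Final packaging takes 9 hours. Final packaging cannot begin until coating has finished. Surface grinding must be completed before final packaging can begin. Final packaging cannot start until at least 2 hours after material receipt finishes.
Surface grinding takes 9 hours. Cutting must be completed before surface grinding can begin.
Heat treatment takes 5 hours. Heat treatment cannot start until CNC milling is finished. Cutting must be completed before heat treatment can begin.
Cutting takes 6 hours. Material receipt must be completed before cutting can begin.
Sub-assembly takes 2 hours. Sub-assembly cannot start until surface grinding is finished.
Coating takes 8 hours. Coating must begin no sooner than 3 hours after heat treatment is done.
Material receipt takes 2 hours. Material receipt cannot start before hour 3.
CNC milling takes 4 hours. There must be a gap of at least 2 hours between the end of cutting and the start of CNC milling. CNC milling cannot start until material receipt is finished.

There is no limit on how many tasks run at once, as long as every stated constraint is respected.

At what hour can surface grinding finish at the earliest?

20

After its own release at hour 3, material receipt can start at hour 3 and finishes at hour 5.
Cutting waits on material receipt (finishes hour 5), so it starts at hour 5 and finishes at 5 + 6 = hour 11.
After cutting (finishes hour 11), surface grinding can start at hour 11 and finishes at hour 20.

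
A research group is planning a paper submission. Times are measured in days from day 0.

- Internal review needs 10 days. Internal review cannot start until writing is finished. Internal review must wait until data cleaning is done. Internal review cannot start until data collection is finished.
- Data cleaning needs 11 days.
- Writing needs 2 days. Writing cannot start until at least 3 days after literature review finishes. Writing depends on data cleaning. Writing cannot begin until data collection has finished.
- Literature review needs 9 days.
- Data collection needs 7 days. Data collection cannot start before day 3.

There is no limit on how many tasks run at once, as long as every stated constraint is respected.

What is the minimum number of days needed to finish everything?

24

Data cleaning can start immediately at day 0; it finishes at day 11.
After its own release at day 3, data collection can start at day 3 and finishes at day 10.
Literature review has no prerequisites, so it starts at day 0 and finishes at day 9.
Writing has to wait for literature review (finishes day 9, plus 3-day gap → day 12); data cleaning (finishes day 11); data collection (finishes day 10). The latest of these is day 12, so writing runs day 12 to 12 + 2 = day 14.
For internal review: writing (finishes day 14); data cleaning (finishes day 11); data collection (finishes day 10). Taking the maximum gives a start of day 14, and it finishes at 14 + 10 = day 24.
All tasks are finished once the last one completes. Finish times: Literature review at 9, Data collection at 10, Data cleaning at 11, Writing at 14, Internal review at 24. The latest is day 24.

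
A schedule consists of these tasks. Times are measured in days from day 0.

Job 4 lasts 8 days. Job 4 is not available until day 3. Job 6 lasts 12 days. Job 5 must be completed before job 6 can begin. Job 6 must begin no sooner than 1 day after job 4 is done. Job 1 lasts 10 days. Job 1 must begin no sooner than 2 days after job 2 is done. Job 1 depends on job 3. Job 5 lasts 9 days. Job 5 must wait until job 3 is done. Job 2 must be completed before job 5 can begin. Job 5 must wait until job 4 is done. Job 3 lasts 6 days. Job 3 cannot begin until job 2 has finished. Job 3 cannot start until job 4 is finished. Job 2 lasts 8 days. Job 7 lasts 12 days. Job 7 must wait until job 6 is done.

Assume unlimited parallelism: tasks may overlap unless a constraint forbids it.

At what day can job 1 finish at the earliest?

27

Job 4 waits on its own release at day 3, so it starts at day 3 and finishes at 3 + 8 = day 11.
Job 2 has no prerequisites, so it starts at day 0 and finishes at day 8.
Job 3 needs all of job 2 (finishes day 8); job 4 (finishes day 11). That puts its earliest start at day 11; it finishes at 11 + 6 = day 17.
Job 1 needs all of job 2 (finishes day 8, plus 2-day gap → day 10); job 3 (finishes day 17). That puts its earliest start at day 17; it finishes at 17 + 10 = day 27.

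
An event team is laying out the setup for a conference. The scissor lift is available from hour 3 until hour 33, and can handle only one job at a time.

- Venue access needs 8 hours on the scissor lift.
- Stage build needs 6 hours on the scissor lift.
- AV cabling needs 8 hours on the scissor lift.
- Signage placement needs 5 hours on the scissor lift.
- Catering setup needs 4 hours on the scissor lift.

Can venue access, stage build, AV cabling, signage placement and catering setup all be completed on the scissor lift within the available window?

The scissor lift window is 33 − 3 = 30 hours.
Running back to back, the jobs need 8 + 6 + 8 + 5 + 4 = 31 hours on the scissor lift.
Since 31 > 30, they cannot all fit.

No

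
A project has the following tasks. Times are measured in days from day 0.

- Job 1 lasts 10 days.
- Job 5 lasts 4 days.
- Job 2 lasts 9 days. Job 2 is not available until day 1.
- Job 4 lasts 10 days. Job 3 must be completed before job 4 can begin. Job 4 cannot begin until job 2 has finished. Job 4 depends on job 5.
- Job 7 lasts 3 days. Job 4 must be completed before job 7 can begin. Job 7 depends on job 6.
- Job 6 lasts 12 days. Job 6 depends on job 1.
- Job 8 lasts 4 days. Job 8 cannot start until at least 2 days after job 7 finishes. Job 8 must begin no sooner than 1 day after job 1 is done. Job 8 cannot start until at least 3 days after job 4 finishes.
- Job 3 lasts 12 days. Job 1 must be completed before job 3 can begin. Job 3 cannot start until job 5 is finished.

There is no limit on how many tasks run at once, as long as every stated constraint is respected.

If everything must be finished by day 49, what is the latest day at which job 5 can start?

14

To finish by day 49, job 8 (duration 4) must start no later than day 45.
Since job 8 (must start by day 45, minus 2-day gap → day 43) depends on it, job 7 must finish by day 43. Backing off its 3-day duration gives a latest start of day 40.
Job 4 feeds job 7 (must start by day 40); job 8 (must start by day 45, minus 3-day gap → day 42). Taking the minimum, job 4 must finish by day 40 and start by 40 − 10 = day 30.
Job 3 must finish before job 4 (must start by day 30). With a 12-day duration, job 3 must start by 30 − 12 = day 18.
Job 5 must finish in time for job 3 (must start by day 18); job 4 (must start by day 30). The tightest is day 18, so job 5 must start by 18 − 4 = day 14.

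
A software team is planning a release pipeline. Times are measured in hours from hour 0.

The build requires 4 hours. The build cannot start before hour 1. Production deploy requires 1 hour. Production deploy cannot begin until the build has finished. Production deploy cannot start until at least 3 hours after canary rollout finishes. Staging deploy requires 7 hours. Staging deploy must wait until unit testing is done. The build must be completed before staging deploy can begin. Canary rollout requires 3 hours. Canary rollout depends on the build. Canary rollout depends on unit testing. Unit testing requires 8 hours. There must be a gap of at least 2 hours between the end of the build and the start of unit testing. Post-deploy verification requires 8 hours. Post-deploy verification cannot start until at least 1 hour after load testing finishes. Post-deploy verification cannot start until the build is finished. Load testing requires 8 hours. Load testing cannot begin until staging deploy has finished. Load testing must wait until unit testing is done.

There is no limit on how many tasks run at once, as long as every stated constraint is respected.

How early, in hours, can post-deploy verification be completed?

39

After its own release at hour 1, the build can start at hour 1 and finishes at hour 5.
Unit testing waits on the build (finishes hour 5, plus 2-hour gap → hour 7), so it starts at hour 7 and finishes at 7 + 8 = hour 15.
Staging deploy has to wait for unit testing (finishes hour 15); the build (finishes hour 5). The latest of these is hour 15, so staging deploy runs hour 15 to 15 + 7 = hour 22.
For load testing: staging deploy (finishes hour 22); unit testing (finishes hour 15). Taking the maximum gives a start of hour 22, and it finishes at 22 + 8 = hour 30.
Post-deploy verification cannot start until load testing (finishes hour 30, plus 1-hour gap → hour 31); the build (finishes hour 5). The controlling bound is hour 31, so post-deploy verification finishes at 31 + 8 = hour 39.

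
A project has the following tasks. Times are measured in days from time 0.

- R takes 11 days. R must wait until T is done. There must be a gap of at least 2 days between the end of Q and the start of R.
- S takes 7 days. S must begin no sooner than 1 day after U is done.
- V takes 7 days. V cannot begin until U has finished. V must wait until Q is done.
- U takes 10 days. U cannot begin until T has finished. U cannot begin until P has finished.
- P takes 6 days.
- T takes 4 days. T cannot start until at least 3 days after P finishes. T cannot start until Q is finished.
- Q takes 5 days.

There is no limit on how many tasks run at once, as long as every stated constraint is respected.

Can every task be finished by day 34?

Yes

Q has no prerequisites, so it starts at day 0 and finishes at day 5.
Nothing blocks P, so it runs from day 0 to day 6.
T has to wait for P (finishes day 6, plus 3-day gap → day 9); Q (finishes day 5). The latest of these is day 9, so T runs day 9 to 9 + 4 = day 13.
For U: T (finishes day 13); P (finishes day 6). Taking the maximum gives a start of day 13, and it finishes at 13 + 10 = day 23.
V needs all of U (finishes day 23); Q (finishes day 5). That puts its earliest start at day 23; it finishes at 23 + 7 = day 30.
After U (finishes day 23, plus 1-day gap → day 24), S can start at day 24 and finishes at day 31.
R cannot start until T (finishes day 13); Q (finishes day 5, plus 2-day gap → day 7). The controlling bound is day 13, so R finishes at 13 + 11 = day 24.
Every task is finished by day 31, which is no later than the deadline of 34, so the schedule is feasible.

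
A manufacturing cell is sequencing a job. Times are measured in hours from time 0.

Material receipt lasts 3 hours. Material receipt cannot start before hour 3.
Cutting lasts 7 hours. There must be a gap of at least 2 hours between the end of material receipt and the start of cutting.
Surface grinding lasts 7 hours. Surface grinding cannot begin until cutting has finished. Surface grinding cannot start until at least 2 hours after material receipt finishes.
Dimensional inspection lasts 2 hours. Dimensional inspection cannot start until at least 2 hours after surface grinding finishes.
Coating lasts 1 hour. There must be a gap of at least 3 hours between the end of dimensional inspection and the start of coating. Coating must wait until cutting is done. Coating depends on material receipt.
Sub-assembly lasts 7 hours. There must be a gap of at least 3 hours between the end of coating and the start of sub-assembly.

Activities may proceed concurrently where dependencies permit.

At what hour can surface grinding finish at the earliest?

Material receipt waits on its own release at hour 3, so it starts at hour 3 and finishes at 3 + 3 = hour 6.
Cutting cannot begin until material receipt (finishes hour 6, plus 2-hour gap → hour 8). It runs from hour 8 to 8 + 7 = hour 15.
For surface grinding: cutting (finishes hour 15); material receipt (finishes hour 6, plus 2-hour gap → hour 8). Taking the maximum gives a start of hour 15, and it finishes at 15 + 7 = hour 22.

22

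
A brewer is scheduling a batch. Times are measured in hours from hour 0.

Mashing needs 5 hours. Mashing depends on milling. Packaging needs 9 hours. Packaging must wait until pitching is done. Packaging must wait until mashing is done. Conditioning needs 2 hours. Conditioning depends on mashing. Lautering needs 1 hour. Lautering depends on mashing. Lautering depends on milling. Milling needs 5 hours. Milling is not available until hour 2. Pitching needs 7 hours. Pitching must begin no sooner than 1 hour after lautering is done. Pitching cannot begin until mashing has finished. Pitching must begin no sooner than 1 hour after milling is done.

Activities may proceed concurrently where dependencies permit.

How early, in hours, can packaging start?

After its own release at hour 2, milling can start at hour 2 and finishes at hour 7.
Mashing waits on milling (finishes hour 7), so it starts at hour 7 and finishes at 7 + 5 = hour 12.
Lautering has to wait for mashing (finishes hour 12); milling (finishes hour 7). The latest of these is hour 12, so lautering runs hour 12 to 12 + 1 = hour 13.
Pitching cannot start until lautering (finishes hour 13, plus 1-hour gap → hour 14); mashing (finishes hour 12); milling (finishes hour 7, plus 1-hour gap → hour 8). The controlling bound is hour 14, so pitching finishes at 14 + 7 = hour 21.
Packaging waits on pitching (finishes hour 21); mashing (finishes hour 12). The latest of these is hour 21, which is the earliest packaging can start.

21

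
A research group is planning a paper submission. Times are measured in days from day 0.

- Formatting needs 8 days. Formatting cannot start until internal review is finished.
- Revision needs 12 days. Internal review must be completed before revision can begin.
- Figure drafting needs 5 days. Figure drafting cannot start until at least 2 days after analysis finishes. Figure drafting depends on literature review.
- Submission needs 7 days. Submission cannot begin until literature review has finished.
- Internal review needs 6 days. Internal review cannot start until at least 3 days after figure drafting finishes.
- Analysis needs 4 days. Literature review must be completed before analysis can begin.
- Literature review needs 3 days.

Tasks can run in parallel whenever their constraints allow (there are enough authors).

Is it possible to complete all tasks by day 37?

Yes

Literature review can start immediately at day 0; it finishes at day 3.
Submission waits on literature review (finishes day 3), so it starts at day 3 and finishes at 3 + 7 = day 10.
Analysis cannot begin until literature review (finishes day 3). It runs from day 3 to 3 + 4 = day 7.
Figure drafting has to wait for analysis (finishes day 7, plus 2-day gap → day 9); literature review (finishes day 3). The latest of these is day 9, so figure drafting runs day 9 to 9 + 5 = day 14.
After figure drafting (finishes day 14, plus 3-day gap → day 17), internal review can start at day 17 and finishes at day 23.
Formatting waits on internal review (finishes day 23), so it starts at day 23 and finishes at 23 + 8 = day 31.
Revision waits on internal review (finishes day 23), so it starts at day 23 and finishes at 23 + 12 = day 35.
Every task is finished by day 35, which is no later than the deadline of 37, so the schedule is feasible.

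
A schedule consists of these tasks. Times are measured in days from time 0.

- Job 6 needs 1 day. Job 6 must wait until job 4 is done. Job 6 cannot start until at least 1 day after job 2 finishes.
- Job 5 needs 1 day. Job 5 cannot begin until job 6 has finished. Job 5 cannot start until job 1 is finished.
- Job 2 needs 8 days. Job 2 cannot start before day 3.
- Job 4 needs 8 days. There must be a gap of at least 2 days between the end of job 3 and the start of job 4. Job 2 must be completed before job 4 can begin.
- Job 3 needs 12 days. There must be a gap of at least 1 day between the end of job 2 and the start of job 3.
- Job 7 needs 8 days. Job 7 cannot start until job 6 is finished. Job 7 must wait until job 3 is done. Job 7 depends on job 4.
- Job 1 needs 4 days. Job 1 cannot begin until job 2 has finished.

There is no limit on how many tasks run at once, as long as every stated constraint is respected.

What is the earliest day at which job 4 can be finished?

34

Job 2 waits on its own release at day 3, so it starts at day 3 and finishes at 3 + 8 = day 11.
Job 3 waits on job 2 (finishes day 11, plus 1-day gap → day 12), so it starts at day 12 and finishes at 12 + 12 = day 24.
Job 4 cannot start until job 3 (finishes day 24, plus 2-day gap → day 26); job 2 (finishes day 11). The controlling bound is day 26, so job 4 finishes at 26 + 8 = day 34.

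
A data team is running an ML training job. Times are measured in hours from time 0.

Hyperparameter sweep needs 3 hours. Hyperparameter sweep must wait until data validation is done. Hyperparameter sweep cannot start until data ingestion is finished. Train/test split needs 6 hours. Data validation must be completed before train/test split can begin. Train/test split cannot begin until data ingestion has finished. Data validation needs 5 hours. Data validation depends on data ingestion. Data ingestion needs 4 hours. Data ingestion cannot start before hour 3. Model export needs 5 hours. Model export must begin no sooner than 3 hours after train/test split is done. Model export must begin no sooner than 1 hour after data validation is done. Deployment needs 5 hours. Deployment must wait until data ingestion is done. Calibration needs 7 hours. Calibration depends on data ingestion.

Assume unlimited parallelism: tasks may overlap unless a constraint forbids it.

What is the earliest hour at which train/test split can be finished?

Data ingestion waits on its own release at hour 3, so it starts at hour 3 and finishes at 3 + 4 = hour 7.
Data validation cannot begin until data ingestion (finishes hour 7). It runs from hour 7 to 7 + 5 = hour 12.
Train/test split has to wait for data validation (finishes hour 12); data ingestion (finishes hour 7). The latest of these is hour 12, so train/test split runs hour 12 to 12 + 6 = hour 18.

18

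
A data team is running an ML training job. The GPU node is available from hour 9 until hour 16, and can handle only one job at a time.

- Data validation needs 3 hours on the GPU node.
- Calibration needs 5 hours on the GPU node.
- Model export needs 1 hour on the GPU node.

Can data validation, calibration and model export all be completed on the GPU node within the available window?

No

The GPU node window is 16 − 9 = 7 hours.
Running back to back, the jobs need 3 + 5 + 1 = 9 hours on the GPU node.
Since 9 > 7, they cannot all fit.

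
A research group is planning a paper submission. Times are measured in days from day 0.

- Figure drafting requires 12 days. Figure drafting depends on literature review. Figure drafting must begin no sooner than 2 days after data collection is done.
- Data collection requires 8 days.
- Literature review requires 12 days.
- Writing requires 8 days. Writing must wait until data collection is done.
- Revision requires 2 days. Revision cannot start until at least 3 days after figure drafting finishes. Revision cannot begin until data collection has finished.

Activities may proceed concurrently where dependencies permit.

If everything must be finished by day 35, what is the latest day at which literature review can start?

Revision must finish by day 35; it takes 2 days, so it must start by 35 − 2 = day 33.
Figure drafting feeds into revision (must start by day 33, minus 3-day gap → day 30); so figure drafting must finish by day 30 and therefore start by day 18.
Literature review must finish before figure drafting (must start by day 18). With a 12-day duration, literature review must start by 18 − 12 = day 6.

6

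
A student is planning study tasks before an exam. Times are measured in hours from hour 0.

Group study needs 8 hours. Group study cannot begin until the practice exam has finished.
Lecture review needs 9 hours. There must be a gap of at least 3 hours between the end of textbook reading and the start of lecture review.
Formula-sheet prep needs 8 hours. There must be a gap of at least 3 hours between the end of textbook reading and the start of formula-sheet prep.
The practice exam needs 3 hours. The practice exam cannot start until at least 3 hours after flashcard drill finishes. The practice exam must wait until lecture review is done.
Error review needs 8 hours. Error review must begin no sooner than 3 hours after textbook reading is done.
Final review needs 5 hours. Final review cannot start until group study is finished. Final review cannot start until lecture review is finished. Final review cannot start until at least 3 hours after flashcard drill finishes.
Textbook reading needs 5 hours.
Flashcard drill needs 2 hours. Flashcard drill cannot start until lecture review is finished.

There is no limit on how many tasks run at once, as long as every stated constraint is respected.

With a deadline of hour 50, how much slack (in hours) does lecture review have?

12

Textbook reading has no prerequisites, so it starts at hour 0 and finishes at hour 5.
Lecture review cannot begin until textbook reading (finishes hour 5, plus 3-hour gap → hour 8). It runs from hour 8 to 8 + 9 = hour 17.

Working backward from the deadline:
Nothing follows final review; the deadline of hour 50 is its only limit. It must start by 50 − 5 = hour 45.
Group study has to be done before final review (must start by hour 45). That means finishing by hour 45, i.e. starting by 45 − 8 = hour 37.
The practice exam must finish before group study (must start by hour 37). With a 3-hour duration, the practice exam must start by 37 − 3 = hour 34.
Flashcard drill feeds the practice exam (must start by hour 34, minus 3-hour gap → hour 31); final review (must start by hour 45, minus 3-hour gap → hour 42). Taking the minimum, flashcard drill must finish by hour 31 and start by 31 − 2 = hour 29.
Lecture review must finish in time for flashcard drill (must start by hour 29); the practice exam (must start by hour 34); final review (must start by hour 45). The tightest is hour 29, so lecture review must start by 29 − 9 = hour 20.
So lecture review can start as early as hour 8 and as late as hour 20, giving 20 − 8 = 12 hours of slack.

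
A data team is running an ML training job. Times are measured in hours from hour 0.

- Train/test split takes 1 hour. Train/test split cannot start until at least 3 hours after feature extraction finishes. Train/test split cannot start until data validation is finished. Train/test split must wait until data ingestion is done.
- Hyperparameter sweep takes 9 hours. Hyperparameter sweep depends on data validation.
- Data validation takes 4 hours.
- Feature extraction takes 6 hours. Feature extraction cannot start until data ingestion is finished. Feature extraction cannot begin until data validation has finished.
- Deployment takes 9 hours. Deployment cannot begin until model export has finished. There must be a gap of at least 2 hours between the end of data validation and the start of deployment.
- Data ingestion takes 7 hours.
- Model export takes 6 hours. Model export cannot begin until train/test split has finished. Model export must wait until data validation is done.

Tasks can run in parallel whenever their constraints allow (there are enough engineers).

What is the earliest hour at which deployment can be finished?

Nothing blocks data validation, so it runs from hour 0 to hour 4.
Data ingestion has no prerequisites, so it starts at hour 0 and finishes at hour 7.
For feature extraction: data ingestion (finishes hour 7); data validation (finishes hour 4). Taking the maximum gives a start of hour 7, and it finishes at 7 + 6 = hour 13.
For train/test split: feature extraction (finishes hour 13, plus 3-hour gap → hour 16); data validation (finishes hour 4); data ingestion (finishes hour 7). Taking the maximum gives a start of hour 16, and it finishes at 16 + 1 = hour 17.
Model export has to wait for train/test split (finishes hour 17); data validation (finishes hour 4). The latest of these is hour 17, so model export runs hour 17 to 17 + 6 = hour 23.
Deployment needs all of model export (finishes hour 23); data validation (finishes hour 4, plus 2-hour gap → hour 6). That puts its earliest start at hour 23; it finishes at 23 + 9 = hour 32.

32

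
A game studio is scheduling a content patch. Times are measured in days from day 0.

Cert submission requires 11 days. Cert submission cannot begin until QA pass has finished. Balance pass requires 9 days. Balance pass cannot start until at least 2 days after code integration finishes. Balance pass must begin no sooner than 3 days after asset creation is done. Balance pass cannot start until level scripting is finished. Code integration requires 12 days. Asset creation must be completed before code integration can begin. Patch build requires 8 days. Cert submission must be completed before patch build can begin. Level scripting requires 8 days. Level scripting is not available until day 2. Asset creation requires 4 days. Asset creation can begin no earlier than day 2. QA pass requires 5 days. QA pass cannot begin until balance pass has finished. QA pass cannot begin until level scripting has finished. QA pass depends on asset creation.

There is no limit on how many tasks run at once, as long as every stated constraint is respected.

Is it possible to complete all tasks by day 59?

Yes

Level scripting waits on its own release at day 2, so it starts at day 2 and finishes at 2 + 8 = day 10.
Asset creation waits on its own release at day 2, so it starts at day 2 and finishes at 2 + 4 = day 6.
After asset creation (finishes day 6), code integration can start at day 6 and finishes at day 18.
Balance pass cannot start until code integration (finishes day 18, plus 2-day gap → day 20); asset creation (finishes day 6, plus 3-day gap → day 9); level scripting (finishes day 10). The controlling bound is day 20, so balance pass finishes at 20 + 9 = day 29.
QA pass has to wait for balance pass (finishes day 29); level scripting (finishes day 10); asset creation (finishes day 6). The latest of these is day 29, so QA pass runs day 29 to 29 + 5 = day 34.
After QA pass (finishes day 34), cert submission can start at day 34 and finishes at day 45.
After cert submission (finishes day 45), patch build can start at day 45 and finishes at day 53.
Every task is finished by day 53, which is no later than the deadline of 59, so the schedule is feasible.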